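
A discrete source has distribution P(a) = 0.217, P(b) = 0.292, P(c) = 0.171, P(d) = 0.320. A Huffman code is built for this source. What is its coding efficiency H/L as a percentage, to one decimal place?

Entropy H = −Σ p log₂ p ≈ 1.9586 bits.
Huffman merges: 171/1000+217/1000→97/250; 73/250+8/25→153/250; 97/250+153/250→1. L = 2 ≈ 2.0000.
Efficiency = H/L = 1.9586/2.0000 = 97.9%.

97.9%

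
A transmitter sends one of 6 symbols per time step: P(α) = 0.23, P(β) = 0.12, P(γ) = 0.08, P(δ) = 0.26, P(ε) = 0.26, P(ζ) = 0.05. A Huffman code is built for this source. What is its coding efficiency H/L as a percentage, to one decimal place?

99.7%

Entropy H = −Σ p log₂ p ≈ 2.3729 bits.
Huffman merges: 1/20+2/25→13/100; 3/25+13/100→1/4; 23/100+1/4→12/25; 13/50+13/50→13/25; 12/25+13/25→1. L = 119/50 ≈ 2.3800.
Efficiency = H/L = 2.3729/2.3800 = 99.7%.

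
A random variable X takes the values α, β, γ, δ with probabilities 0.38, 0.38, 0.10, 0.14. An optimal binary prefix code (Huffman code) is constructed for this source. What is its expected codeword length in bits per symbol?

1.86 bits/symbol

Repeatedly combine the two least-probable nodes; the expected code length is the sum of the merged weights.
merge 1/10 + 7/50 → 6/25
merge 6/25 + 19/50 → 31/50
merge 19/50 + 31/50 → 1
L = 6/25 + 31/50 + 1 = 93/50 = 1.86 bits/symbol.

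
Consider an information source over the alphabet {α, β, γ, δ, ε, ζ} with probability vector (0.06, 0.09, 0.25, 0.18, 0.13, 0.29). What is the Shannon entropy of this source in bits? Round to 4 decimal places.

2.4020 bits

H = −Σ pᵢ log₂ pᵢ.
−0.06·log₂(0.06) = 0.2435
−0.09·log₂(0.09) = 0.3127
−0.25·log₂(0.25) = 0.5000
−0.18·log₂(0.18) = 0.4453
−0.13·log₂(0.13) = 0.3826
−0.29·log₂(0.29) = 0.5179
Sum ≈ 2.4020 → 2.4020 bits.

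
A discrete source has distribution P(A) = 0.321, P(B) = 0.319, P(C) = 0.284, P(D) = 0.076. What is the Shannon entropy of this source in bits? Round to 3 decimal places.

H = −Σ pᵢ log₂ pᵢ.
−0.321·log₂(0.321) = 0.5262
−0.319·log₂(0.319) = 0.5258
−0.284·log₂(0.284) = 0.5158
−0.076·log₂(0.076) = 0.2826
Sum ≈ 1.8504 → 1.850 bits.

1.850 bits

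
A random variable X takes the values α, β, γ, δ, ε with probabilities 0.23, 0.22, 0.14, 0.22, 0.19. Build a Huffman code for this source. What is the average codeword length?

Repeatedly combine the two least-probable nodes; the expected code length is the sum of the merged weights.
merge 7/50 + 19/100 → 33/100
merge 11/50 + 11/50 → 11/25
merge 23/100 + 33/100 → 14/25
merge 11/25 + 14/25 → 1
L = 33/100 + 11/25 + 14/25 + 1 = 233/100 = 2.33 bits/symbol.

2.33 bits/symbol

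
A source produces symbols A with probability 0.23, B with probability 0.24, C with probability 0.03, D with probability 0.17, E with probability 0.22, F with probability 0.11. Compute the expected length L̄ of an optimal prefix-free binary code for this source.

Repeatedly combine the two least-probable nodes; the expected code length is the sum of the merged weights.
merge 3/100 + 11/100 → 7/50
merge 7/50 + 17/100 → 31/100
merge 11/50 + 23/100 → 9/20
merge 6/25 + 31/100 → 11/20
merge 9/20 + 11/20 → 1
L = 7/50 + 31/100 + 9/20 + 11/20 + 1 = 49/20 = 2.45 bits/symbol.

2.45 bits/symbol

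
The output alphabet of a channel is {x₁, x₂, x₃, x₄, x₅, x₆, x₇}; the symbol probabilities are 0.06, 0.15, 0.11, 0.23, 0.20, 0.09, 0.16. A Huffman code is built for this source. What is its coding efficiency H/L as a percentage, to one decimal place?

99.0%

Entropy H = −Σ p log₂ p ≈ 2.6921 bits.
Huffman merges: 3/50+9/100→3/20; 11/100+3/20→13/50; 3/20+4/25→31/100; 1/5+23/100→43/100; 13/50+31/100→57/100; 43/100+57/100→1. L = 68/25 ≈ 2.7200.
Efficiency = H/L = 2.6921/2.7200 = 99.0%.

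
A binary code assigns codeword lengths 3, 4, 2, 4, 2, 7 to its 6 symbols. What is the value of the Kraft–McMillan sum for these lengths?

With common denominator 2^7 = 128: Σ 2^(−ℓᵢ) = 16/128 + 8/128 + 32/128 + 8/128 + 32/128 + 1/128 = 97/128 = 0.7578125.

0.7578125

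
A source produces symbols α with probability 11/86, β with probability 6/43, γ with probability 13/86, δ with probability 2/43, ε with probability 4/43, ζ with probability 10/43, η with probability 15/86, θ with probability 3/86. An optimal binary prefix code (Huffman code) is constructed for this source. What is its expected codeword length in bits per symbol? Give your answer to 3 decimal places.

Repeatedly combine the two least-probable nodes; the expected code length is the sum of the merged weights.
merge 3/86 + 2/43 → 7/86
merge 7/86 + 4/43 → 15/86
merge 11/86 + 6/43 → 23/86
merge 13/86 + 15/86 → 14/43
merge 15/86 + 10/43 → 35/86
merge 23/86 + 14/43 → 51/86
merge 35/86 + 51/86 → 1
L = 7/86 + 15/86 + 23/86 + 14/43 + 35/86 + 51/86 + 1 = 245/86 ≈ 2.849 bits/symbol.

2.849 bits/symbol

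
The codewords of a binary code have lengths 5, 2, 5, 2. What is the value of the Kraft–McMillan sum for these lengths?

0.5625

With common denominator 2^5 = 32: Σ 2^(−ℓᵢ) = 1/32 + 8/32 + 1/32 + 8/32 = 18/32 = 0.5625.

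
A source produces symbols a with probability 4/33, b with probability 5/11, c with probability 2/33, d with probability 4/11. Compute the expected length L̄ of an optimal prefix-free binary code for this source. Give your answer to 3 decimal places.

1.727 bits/symbol

Repeatedly combine the two least-probable nodes; the expected code length is the sum of the merged weights.
merge 2/33 + 4/33 → 2/11
merge 2/11 + 4/11 → 6/11
merge 5/11 + 6/11 → 1
L = 2/11 + 6/11 + 1 = 19/11 ≈ 1.727 bits/symbol.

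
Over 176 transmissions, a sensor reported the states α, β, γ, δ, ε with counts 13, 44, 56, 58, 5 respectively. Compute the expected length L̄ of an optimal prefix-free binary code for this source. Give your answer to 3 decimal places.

2.102 bits/symbol

Probabilities are the counts divided by 176.
Repeatedly combine the two least-probable nodes; the expected code length is the sum of the merged weights.
merge 5/176 + 13/176 → 9/88
merge 9/88 + 1/4 → 31/88
merge 7/22 + 29/88 → 57/88
merge 31/88 + 57/88 → 1
L = 9/88 + 31/88 + 57/88 + 1 = 185/88 ≈ 2.102 bits/symbol.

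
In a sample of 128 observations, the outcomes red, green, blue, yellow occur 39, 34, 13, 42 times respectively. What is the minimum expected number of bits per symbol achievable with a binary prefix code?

2 bits/symbol

Probabilities are the counts divided by 128.
Repeatedly combine the two least-probable nodes; the expected code length is the sum of the merged weights.
merge 13/128 + 17/64 → 47/128
merge 39/128 + 21/64 → 81/128
merge 47/128 + 81/128 → 1
L = 47/128 + 81/128 + 1 = 2 bits/symbol.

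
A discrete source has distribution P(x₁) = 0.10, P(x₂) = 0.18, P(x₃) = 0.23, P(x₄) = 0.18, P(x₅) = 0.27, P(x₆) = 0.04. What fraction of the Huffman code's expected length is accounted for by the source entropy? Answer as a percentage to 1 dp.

97.8%

Entropy H = −Σ p log₂ p ≈ 2.4063 bits.
Huffman merges: 1/25+1/10→7/50; 7/50+9/50→8/25; 9/50+23/100→41/100; 27/100+8/25→59/100; 41/100+59/100→1. L = 123/50 ≈ 2.4600.
Efficiency = H/L = 2.4063/2.4600 = 97.8%.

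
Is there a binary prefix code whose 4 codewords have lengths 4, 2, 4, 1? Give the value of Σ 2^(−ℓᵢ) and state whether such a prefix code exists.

0.875; yes

With common denominator 2^4 = 16: Σ 2^(−ℓᵢ) = 1/16 + 4/16 + 1/16 + 8/16 = 14/16 = 0.875.
Kraft's inequality requires Σ ≤ 1; here Σ = 0.875 ≤ 1, so such a prefix code exists.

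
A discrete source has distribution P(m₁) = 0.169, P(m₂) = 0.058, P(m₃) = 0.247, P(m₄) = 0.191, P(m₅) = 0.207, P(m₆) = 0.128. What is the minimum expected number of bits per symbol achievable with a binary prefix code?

2.541 bits/symbol

Repeatedly combine the two least-probable nodes; the expected code length is the sum of the merged weights.
merge 29/500 + 16/125 → 93/500
merge 169/1000 + 93/500 → 71/200
merge 191/1000 + 207/1000 → 199/500
merge 247/1000 + 71/200 → 301/500
merge 199/500 + 301/500 → 1
L = 93/500 + 71/200 + 199/500 + 301/500 + 1 = 2541/1000 = 2.541 bits/symbol.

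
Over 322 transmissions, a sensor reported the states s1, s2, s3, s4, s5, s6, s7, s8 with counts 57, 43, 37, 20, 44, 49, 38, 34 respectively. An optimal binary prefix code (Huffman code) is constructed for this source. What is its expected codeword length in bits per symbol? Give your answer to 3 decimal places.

2.991 bits/symbol

Probabilities are the counts divided by 322.
Repeatedly combine the two least-probable nodes; the expected code length is the sum of the merged weights.
merge 10/161 + 17/161 → 27/161
merge 37/322 + 19/161 → 75/322
merge 43/322 + 22/161 → 87/322
merge 7/46 + 27/161 → 103/322
merge 57/322 + 75/322 → 66/161
merge 87/322 + 103/322 → 95/161
merge 66/161 + 95/161 → 1
L = 27/161 + 75/322 + 87/322 + 103/322 + 66/161 + 95/161 + 1 = 963/322 ≈ 2.991 bits/symbol.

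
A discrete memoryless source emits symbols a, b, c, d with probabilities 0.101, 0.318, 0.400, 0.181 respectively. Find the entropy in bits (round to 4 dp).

1.8348 bits

H = −Σ pᵢ log₂ pᵢ.
−0.101·log₂(0.101) = 0.3341
−0.318·log₂(0.318) = 0.5256
−0.400·log₂(0.400) = 0.5288
−0.181·log₂(0.181) = 0.4463
Sum ≈ 1.8348 → 1.8348 bits.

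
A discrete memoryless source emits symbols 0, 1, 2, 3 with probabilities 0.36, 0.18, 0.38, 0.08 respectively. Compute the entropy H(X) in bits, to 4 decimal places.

H = −Σ pᵢ log₂ pᵢ.
−0.36·log₂(0.36) = 0.5306
−0.18·log₂(0.18) = 0.4453
−0.38·log₂(0.38) = 0.5305
−0.08·log₂(0.08) = 0.2915
Sum ≈ 1.7979 → 1.7979 bits.

1.7979 bits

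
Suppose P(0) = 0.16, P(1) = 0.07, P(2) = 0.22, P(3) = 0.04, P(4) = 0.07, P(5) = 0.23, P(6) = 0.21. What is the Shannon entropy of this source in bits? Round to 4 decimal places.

H = −Σ pᵢ log₂ pᵢ.
−0.16·log₂(0.16) = 0.4230
−0.07·log₂(0.07) = 0.2686
−0.22·log₂(0.22) = 0.4806
−0.04·log₂(0.04) = 0.1858
−0.07·log₂(0.07) = 0.2686
−0.23·log₂(0.23) = 0.4877
−0.21·log₂(0.21) = 0.4728
Sum ≈ 2.5869 → 2.5869 bits.

2.5869 bits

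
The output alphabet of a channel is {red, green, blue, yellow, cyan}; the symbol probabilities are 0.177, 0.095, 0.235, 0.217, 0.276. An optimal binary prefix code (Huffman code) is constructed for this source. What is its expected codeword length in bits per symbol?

2.272 bits/symbol

Repeatedly combine the two least-probable nodes; the expected code length is the sum of the merged weights.
merge 19/200 + 177/1000 → 34/125
merge 217/1000 + 47/200 → 113/250
merge 34/125 + 69/250 → 137/250
merge 113/250 + 137/250 → 1
L = 34/125 + 113/250 + 137/250 + 1 = 284/125 = 2.272 bits/symbol.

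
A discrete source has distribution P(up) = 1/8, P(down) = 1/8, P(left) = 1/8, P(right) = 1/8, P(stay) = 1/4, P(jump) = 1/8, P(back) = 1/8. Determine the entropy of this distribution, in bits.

2.75 bits

Each probability is a power of 1/2, so log₂(1/p) is an integer.
H = Σ p·log₂(1/p) = 1/8·3 + 1/8·3 + 1/8·3 + 1/8·3 + 1/4·2 + 1/8·3 + 1/8·3 = 2.75 bits.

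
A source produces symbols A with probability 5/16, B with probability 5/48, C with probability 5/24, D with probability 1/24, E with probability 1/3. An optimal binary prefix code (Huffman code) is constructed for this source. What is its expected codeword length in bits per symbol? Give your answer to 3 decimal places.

2.146 bits/symbol

Repeatedly combine the two least-probable nodes; the expected code length is the sum of the merged weights.
merge 1/24 + 5/48 → 7/48
merge 7/48 + 5/24 → 17/48
merge 5/16 + 1/3 → 31/48
merge 17/48 + 31/48 → 1
L = 7/48 + 17/48 + 31/48 + 1 = 103/48 ≈ 2.146 bits/symbol.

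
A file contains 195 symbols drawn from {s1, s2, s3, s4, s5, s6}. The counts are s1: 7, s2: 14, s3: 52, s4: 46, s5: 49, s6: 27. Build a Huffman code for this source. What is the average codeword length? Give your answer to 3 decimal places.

2.354 bits/symbol

Probabilities are the counts divided by 195.
Repeatedly combine the two least-probable nodes; the expected code length is the sum of the merged weights.
merge 7/195 + 14/195 → 7/65
merge 7/65 + 9/65 → 16/65
merge 46/195 + 16/65 → 94/195
merge 49/195 + 4/15 → 101/195
merge 94/195 + 101/195 → 1
L = 7/65 + 16/65 + 94/195 + 101/195 + 1 = 153/65 ≈ 2.354 bits/symbol.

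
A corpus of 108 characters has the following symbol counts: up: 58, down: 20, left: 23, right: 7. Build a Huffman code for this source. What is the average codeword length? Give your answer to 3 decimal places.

Probabilities are the counts divided by 108.
Repeatedly combine the two least-probable nodes; the expected code length is the sum of the merged weights.
merge 7/108 + 5/27 → 1/4
merge 23/108 + 1/4 → 25/54
merge 25/54 + 29/54 → 1
L = 1/4 + 25/54 + 1 = 185/108 ≈ 1.713 bits/symbol.

1.713 bits/symbol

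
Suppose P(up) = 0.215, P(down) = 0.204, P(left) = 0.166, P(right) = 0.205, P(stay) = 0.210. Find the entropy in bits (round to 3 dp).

H = −Σ pᵢ log₂ pᵢ.
−0.215·log₂(0.215) = 0.4768
−0.204·log₂(0.204) = 0.4678
−0.166·log₂(0.166) = 0.4301
−0.205·log₂(0.205) = 0.4687
−0.210·log₂(0.210) = 0.4728
Sum ≈ 2.3162 → 2.316 bits.

2.316 bits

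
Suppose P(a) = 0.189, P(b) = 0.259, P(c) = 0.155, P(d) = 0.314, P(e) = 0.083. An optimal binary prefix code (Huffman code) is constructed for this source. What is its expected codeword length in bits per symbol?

2.238 bits/symbol

Repeatedly combine the two least-probable nodes; the expected code length is the sum of the merged weights.
merge 83/1000 + 31/200 → 119/500
merge 189/1000 + 119/500 → 427/1000
merge 259/1000 + 157/500 → 573/1000
merge 427/1000 + 573/1000 → 1
L = 119/500 + 427/1000 + 573/1000 + 1 = 1119/500 = 2.238 bits/symbol.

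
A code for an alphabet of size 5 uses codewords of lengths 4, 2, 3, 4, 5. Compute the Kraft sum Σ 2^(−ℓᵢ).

0.53125

With common denominator 2^5 = 32: Σ 2^(−ℓᵢ) = 2/32 + 8/32 + 4/32 + 2/32 + 1/32 = 17/32 = 0.53125.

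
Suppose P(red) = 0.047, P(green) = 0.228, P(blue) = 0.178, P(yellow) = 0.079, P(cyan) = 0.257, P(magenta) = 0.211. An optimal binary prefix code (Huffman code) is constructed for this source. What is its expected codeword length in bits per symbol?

2.43 bits/symbol

Repeatedly combine the two least-probable nodes; the expected code length is the sum of the merged weights.
merge 47/1000 + 79/1000 → 63/500
merge 63/500 + 89/500 → 38/125
merge 211/1000 + 57/250 → 439/1000
merge 257/1000 + 38/125 → 561/1000
merge 439/1000 + 561/1000 → 1
L = 63/500 + 38/125 + 439/1000 + 561/1000 + 1 = 243/100 = 2.43 bits/symbol.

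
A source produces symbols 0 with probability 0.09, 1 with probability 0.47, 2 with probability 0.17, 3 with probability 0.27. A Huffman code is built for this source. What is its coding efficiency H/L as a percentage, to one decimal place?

98.8%

Entropy H = −Σ p log₂ p ≈ 1.7692 bits.
Huffman merges: 9/100+17/100→13/50; 13/50+27/100→53/100; 47/100+53/100→1. L = 179/100 ≈ 1.7900.
Efficiency = H/L = 1.7692/1.7900 = 98.8%.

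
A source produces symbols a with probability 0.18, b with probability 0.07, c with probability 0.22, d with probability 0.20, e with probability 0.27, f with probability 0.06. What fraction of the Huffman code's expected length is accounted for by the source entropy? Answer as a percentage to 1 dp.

Entropy H = −Σ p log₂ p ≈ 2.4124 bits.
Huffman merges: 3/50+7/100→13/100; 13/100+9/50→31/100; 1/5+11/50→21/50; 27/100+31/100→29/50; 21/50+29/50→1. L = 61/25 ≈ 2.4400.
Efficiency = H/L = 2.4124/2.4400 = 98.9%.

98.9%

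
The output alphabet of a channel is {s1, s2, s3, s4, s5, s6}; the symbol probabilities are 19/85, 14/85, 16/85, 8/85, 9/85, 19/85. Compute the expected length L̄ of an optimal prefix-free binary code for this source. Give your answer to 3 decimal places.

2.553 bits/symbol

Repeatedly combine the two least-probable nodes; the expected code length is the sum of the merged weights.
merge 8/85 + 9/85 → 1/5
merge 14/85 + 16/85 → 6/17
merge 1/5 + 19/85 → 36/85
merge 19/85 + 6/17 → 49/85
merge 36/85 + 49/85 → 1
L = 1/5 + 6/17 + 36/85 + 49/85 + 1 = 217/85 ≈ 2.553 bits/symbol.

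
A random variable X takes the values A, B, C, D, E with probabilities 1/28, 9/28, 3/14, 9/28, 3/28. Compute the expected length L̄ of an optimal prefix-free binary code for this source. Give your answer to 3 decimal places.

Repeatedly combine the two least-probable nodes; the expected code length is the sum of the merged weights.
merge 1/28 + 3/28 → 1/7
merge 1/7 + 3/14 → 5/14
merge 9/28 + 9/28 → 9/14
merge 5/14 + 9/14 → 1
L = 1/7 + 5/14 + 9/14 + 1 = 15/7 ≈ 2.143 bits/symbol.

2.143 bits/symbol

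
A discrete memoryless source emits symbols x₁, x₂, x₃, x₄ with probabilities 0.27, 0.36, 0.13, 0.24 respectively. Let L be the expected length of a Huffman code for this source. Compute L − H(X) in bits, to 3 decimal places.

0.083 bits

Entropy H = −Σ p log₂ p ≈ 1.9174 bits.
Huffman merges: 13/100+6/25→37/100; 27/100+9/25→63/100; 37/100+63/100→1. L = 2 ≈ 2.0000.
L − H = 2.0000 − 1.9174 = 0.083 bits.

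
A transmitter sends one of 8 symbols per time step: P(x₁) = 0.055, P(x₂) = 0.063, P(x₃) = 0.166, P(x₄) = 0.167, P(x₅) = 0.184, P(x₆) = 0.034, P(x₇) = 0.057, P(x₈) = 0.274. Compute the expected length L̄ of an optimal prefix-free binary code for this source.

Repeatedly combine the two least-probable nodes; the expected code length is the sum of the merged weights.
merge 17/500 + 11/200 → 89/1000
merge 57/1000 + 63/1000 → 3/25
merge 89/1000 + 3/25 → 209/1000
merge 83/500 + 167/1000 → 333/1000
merge 23/125 + 209/1000 → 393/1000
merge 137/500 + 333/1000 → 607/1000
merge 393/1000 + 607/1000 → 1
L = 89/1000 + 3/25 + 209/1000 + 333/1000 + 393/1000 + 607/1000 + 1 = 2751/1000 = 2.751 bits/symbol.

2.751 bits/symbol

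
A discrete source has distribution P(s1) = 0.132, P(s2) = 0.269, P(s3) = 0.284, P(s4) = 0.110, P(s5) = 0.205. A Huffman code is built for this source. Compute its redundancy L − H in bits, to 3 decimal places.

0.012 bits

Entropy H = −Σ p log₂ p ≈ 2.2299 bits.
Huffman merges: 11/100+33/250→121/500; 41/200+121/500→447/1000; 269/1000+71/250→553/1000; 447/1000+553/1000→1. L = 1121/500 ≈ 2.2420.
L − H = 2.2420 − 2.2299 = 0.012 bits.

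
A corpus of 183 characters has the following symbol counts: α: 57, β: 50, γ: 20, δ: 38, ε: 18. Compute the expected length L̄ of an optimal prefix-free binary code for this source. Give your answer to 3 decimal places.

2.208 bits/symbol

Probabilities are the counts divided by 183.
Repeatedly combine the two least-probable nodes; the expected code length is the sum of the merged weights.
merge 6/61 + 20/183 → 38/183
merge 38/183 + 38/183 → 76/183
merge 50/183 + 19/61 → 107/183
merge 76/183 + 107/183 → 1
L = 38/183 + 76/183 + 107/183 + 1 = 404/183 ≈ 2.208 bits/symbol.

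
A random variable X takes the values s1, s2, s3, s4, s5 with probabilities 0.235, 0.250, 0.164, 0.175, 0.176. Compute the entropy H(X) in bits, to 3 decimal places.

H = −Σ pᵢ log₂ pᵢ.
−0.235·log₂(0.235) = 0.4910
−0.250·log₂(0.250) = 0.5000
−0.164·log₂(0.164) = 0.4278
−0.175·log₂(0.175) = 0.4401
−0.176·log₂(0.176) = 0.4411
Sum ≈ 2.2999 → 2.300 bits.

2.300 bits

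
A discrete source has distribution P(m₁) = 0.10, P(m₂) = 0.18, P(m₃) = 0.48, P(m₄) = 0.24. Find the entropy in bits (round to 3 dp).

1.780 bits

H = −Σ pᵢ log₂ pᵢ.
−0.10·log₂(0.10) = 0.3322
−0.18·log₂(0.18) = 0.4453
−0.48·log₂(0.48) = 0.5083
−0.24·log₂(0.24) = 0.4941
Sum ≈ 1.7799 → 1.780 bits.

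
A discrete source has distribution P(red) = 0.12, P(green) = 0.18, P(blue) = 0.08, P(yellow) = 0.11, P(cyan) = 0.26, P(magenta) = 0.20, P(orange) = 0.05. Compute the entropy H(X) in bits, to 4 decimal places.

2.6399 bits

H = −Σ pᵢ log₂ pᵢ.
−0.12·log₂(0.12) = 0.3671
−0.18·log₂(0.18) = 0.4453
−0.08·log₂(0.08) = 0.2915
−0.11·log₂(0.11) = 0.3503
−0.26·log₂(0.26) = 0.5053
−0.20·log₂(0.20) = 0.4644
−0.05·log₂(0.05) = 0.2161
Sum ≈ 2.6399 → 2.6399 bits.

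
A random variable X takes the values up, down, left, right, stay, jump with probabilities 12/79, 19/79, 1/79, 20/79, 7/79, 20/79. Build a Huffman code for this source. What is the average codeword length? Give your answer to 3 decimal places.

Repeatedly combine the two least-probable nodes; the expected code length is the sum of the merged weights.
merge 1/79 + 7/79 → 8/79
merge 8/79 + 12/79 → 20/79
merge 19/79 + 20/79 → 39/79
merge 20/79 + 20/79 → 40/79
merge 39/79 + 40/79 → 1
L = 8/79 + 20/79 + 39/79 + 40/79 + 1 = 186/79 ≈ 2.354 bits/symbol.

2.354 bits/symbol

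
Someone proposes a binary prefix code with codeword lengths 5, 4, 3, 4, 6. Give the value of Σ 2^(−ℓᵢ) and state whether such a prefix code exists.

0.296875; yes

With common denominator 2^6 = 64: Σ 2^(−ℓᵢ) = 2/64 + 4/64 + 8/64 + 4/64 + 1/64 = 19/64 = 0.296875.
Kraft's inequality requires Σ ≤ 1; here Σ = 0.296875 ≤ 1, so such a prefix code exists.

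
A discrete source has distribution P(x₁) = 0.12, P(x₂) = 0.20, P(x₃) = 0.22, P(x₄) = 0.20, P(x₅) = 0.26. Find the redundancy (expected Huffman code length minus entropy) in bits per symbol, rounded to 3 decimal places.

0.038 bits

Entropy H = −Σ p log₂ p ≈ 2.2817 bits.
Huffman merges: 3/25+1/5→8/25; 1/5+11/50→21/50; 13/50+8/25→29/50; 21/50+29/50→1. L = 58/25 ≈ 2.3200.
L − H = 2.3200 − 2.2817 = 0.038 bits.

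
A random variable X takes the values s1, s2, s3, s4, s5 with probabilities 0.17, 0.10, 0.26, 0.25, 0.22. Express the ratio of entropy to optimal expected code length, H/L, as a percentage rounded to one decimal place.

99.2%

Entropy H = −Σ p log₂ p ≈ 2.2526 bits.
Huffman merges: 1/10+17/100→27/100; 11/50+1/4→47/100; 13/50+27/100→53/100; 47/100+53/100→1. L = 227/100 ≈ 2.2700.
Efficiency = H/L = 2.2526/2.2700 = 99.2%.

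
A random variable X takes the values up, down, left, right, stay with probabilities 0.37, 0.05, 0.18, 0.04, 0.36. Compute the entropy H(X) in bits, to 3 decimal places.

1.909 bits

H = −Σ pᵢ log₂ pᵢ.
−0.37·log₂(0.37) = 0.5307
−0.05·log₂(0.05) = 0.2161
−0.18·log₂(0.18) = 0.4453
−0.04·log₂(0.04) = 0.1858
−0.36·log₂(0.36) = 0.5306
Sum ≈ 1.9085 → 1.909 bits.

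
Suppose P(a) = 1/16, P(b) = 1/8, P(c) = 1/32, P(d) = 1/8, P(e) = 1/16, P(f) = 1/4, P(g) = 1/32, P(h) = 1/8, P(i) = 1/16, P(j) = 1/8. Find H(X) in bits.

Each probability is a power of 1/2, so log₂(1/p) is an integer.
H = Σ p·log₂(1/p) = 1/16·4 + 1/8·3 + 1/32·5 + 1/8·3 + 1/16·4 + 1/4·2 + 1/32·5 + 1/8·3 + 1/16·4 + 1/8·3 = 3.0625 bits.

3.0625 bits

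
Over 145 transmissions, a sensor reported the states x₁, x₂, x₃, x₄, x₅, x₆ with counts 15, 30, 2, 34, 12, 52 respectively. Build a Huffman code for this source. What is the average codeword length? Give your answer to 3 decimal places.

Probabilities are the counts divided by 145.
Repeatedly combine the two least-probable nodes; the expected code length is the sum of the merged weights.
merge 2/145 + 12/145 → 14/145
merge 14/145 + 3/29 → 1/5
merge 1/5 + 6/29 → 59/145
merge 34/145 + 52/145 → 86/145
merge 59/145 + 86/145 → 1
L = 14/145 + 1/5 + 59/145 + 86/145 + 1 = 333/145 ≈ 2.297 bits/symbol.

2.297 bits/symbol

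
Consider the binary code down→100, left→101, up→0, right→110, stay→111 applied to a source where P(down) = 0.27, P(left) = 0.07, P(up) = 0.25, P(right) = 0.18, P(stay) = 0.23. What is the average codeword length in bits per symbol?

2.5 bits/symbol

L̄ = Σ pᵢ·ℓᵢ = 0.27·3 + 0.07·3 + 0.25·1 + 0.18·3 + 0.23·3 = 2.5 bits/symbol.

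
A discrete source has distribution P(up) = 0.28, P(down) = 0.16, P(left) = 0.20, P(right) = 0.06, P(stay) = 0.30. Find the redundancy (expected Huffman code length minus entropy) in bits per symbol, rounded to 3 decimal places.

0.054 bits

Entropy H = −Σ p log₂ p ≈ 2.1662 bits.
Huffman merges: 3/50+4/25→11/50; 1/5+11/50→21/50; 7/25+3/10→29/50; 21/50+29/50→1. L = 111/50 ≈ 2.2200.
L − H = 2.2200 − 2.1662 = 0.054 bits.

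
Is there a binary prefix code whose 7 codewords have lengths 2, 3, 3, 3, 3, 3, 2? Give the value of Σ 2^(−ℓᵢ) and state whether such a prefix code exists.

With common denominator 2^3 = 8: Σ 2^(−ℓᵢ) = 2/8 + 1/8 + 1/8 + 1/8 + 1/8 + 1/8 + 2/8 = 9/8 = 1.125.
Kraft's inequality requires Σ ≤ 1; here Σ = 1.125 > 1, so no such prefix code exists.

1.125; no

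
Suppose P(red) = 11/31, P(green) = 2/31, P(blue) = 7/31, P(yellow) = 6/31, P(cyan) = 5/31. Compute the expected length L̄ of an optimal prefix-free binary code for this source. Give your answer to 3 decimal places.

2.226 bits/symbol

Repeatedly combine the two least-probable nodes; the expected code length is the sum of the merged weights.
merge 2/31 + 5/31 → 7/31
merge 6/31 + 7/31 → 13/31
merge 7/31 + 11/31 → 18/31
merge 13/31 + 18/31 → 1
L = 7/31 + 13/31 + 18/31 + 1 = 69/31 ≈ 2.226 bits/symbol.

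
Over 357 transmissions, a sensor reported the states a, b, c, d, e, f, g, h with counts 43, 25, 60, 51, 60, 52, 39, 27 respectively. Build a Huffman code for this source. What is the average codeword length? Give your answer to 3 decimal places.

2.978 bits/symbol

Probabilities are the counts divided by 357.
Repeatedly combine the two least-probable nodes; the expected code length is the sum of the merged weights.
merge 25/357 + 9/119 → 52/357
merge 13/119 + 43/357 → 82/357
merge 1/7 + 52/357 → 103/357
merge 52/357 + 20/119 → 16/51
merge 20/119 + 82/357 → 142/357
merge 103/357 + 16/51 → 215/357
merge 142/357 + 215/357 → 1
L = 52/357 + 82/357 + 103/357 + 16/51 + 142/357 + 215/357 + 1 = 1063/357 ≈ 2.978 bits/symbol.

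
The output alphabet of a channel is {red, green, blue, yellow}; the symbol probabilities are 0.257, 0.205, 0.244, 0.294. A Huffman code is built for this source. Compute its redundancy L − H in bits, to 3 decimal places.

0.012 bits

Entropy H = −Σ p log₂ p ≈ 1.9882 bits.
Huffman merges: 41/200+61/250→449/1000; 257/1000+147/500→551/1000; 449/1000+551/1000→1. L = 2 ≈ 2.0000.
L − H = 2.0000 − 1.9882 = 0.012 bits.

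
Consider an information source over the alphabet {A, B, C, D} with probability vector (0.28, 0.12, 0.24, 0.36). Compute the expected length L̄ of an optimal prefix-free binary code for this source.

Repeatedly combine the two least-probable nodes; the expected code length is the sum of the merged weights.
merge 3/25 + 6/25 → 9/25
merge 7/25 + 9/25 → 16/25
merge 9/25 + 16/25 → 1
L = 9/25 + 16/25 + 1 = 2 bits/symbol.

2 bits/symbol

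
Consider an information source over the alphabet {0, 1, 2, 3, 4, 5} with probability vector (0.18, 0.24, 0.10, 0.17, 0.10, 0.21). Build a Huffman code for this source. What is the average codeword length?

2.55 bits/symbol

Repeatedly combine the two least-probable nodes; the expected code length is the sum of the merged weights.
merge 1/10 + 1/10 → 1/5
merge 17/100 + 9/50 → 7/20
merge 1/5 + 21/100 → 41/100
merge 6/25 + 7/20 → 59/100
merge 41/100 + 59/100 → 1
L = 1/5 + 7/20 + 41/100 + 59/100 + 1 = 51/20 = 2.55 bits/symbol.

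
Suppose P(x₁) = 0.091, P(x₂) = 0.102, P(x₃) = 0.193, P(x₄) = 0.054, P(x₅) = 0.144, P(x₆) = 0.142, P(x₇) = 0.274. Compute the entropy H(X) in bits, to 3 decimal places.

2.650 bits

H = −Σ pᵢ log₂ pᵢ.
−0.091·log₂(0.091) = 0.3147
−0.102·log₂(0.102) = 0.3359
−0.193·log₂(0.193) = 0.4581
−0.054·log₂(0.054) = 0.2274
−0.144·log₂(0.144) = 0.4026
−0.142·log₂(0.142) = 0.3999
−0.274·log₂(0.274) = 0.5118
Sum ≈ 2.6503 → 2.650 bits.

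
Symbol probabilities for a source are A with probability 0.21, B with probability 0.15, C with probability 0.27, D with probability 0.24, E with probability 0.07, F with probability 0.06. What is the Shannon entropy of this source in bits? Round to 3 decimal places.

2.400 bits

H = −Σ pᵢ log₂ pᵢ.
−0.21·log₂(0.21) = 0.4728
−0.15·log₂(0.15) = 0.4105
−0.27·log₂(0.27) = 0.5100
−0.24·log₂(0.24) = 0.4941
−0.07·log₂(0.07) = 0.2686
−0.06·log₂(0.06) = 0.2435
Sum ≈ 2.3996 → 2.400 bits.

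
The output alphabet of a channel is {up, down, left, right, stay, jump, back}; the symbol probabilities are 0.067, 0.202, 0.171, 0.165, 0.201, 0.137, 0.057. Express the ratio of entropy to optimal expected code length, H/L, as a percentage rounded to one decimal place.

98.7%

Entropy H = −Σ p log₂ p ≈ 2.6857 bits.
Huffman merges: 57/1000+67/1000→31/250; 31/250+137/1000→261/1000; 33/200+171/1000→42/125; 201/1000+101/500→403/1000; 261/1000+42/125→597/1000; 403/1000+597/1000→1. L = 2721/1000 ≈ 2.7210.
Efficiency = H/L = 2.6857/2.7210 = 98.7%.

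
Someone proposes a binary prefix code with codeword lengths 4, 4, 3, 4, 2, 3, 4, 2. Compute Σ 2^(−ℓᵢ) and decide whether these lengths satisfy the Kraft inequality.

With common denominator 2^4 = 16: Σ 2^(−ℓᵢ) = 1/16 + 1/16 + 2/16 + 1/16 + 4/16 + 2/16 + 1/16 + 4/16 = 16/16 = 1.
Kraft's inequality requires Σ ≤ 1; here Σ = 1 ≤ 1, so such a prefix code exists.

1; yes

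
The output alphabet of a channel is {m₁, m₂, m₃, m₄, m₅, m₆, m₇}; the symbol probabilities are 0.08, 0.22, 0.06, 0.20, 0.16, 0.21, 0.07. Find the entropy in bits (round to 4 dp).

H = −Σ pᵢ log₂ pᵢ.
−0.08·log₂(0.08) = 0.2915
−0.22·log₂(0.22) = 0.4806
−0.06·log₂(0.06) = 0.2435
−0.20·log₂(0.20) = 0.4644
−0.16·log₂(0.16) = 0.4230
−0.21·log₂(0.21) = 0.4728
−0.07·log₂(0.07) = 0.2686
Sum ≈ 2.6444 → 2.6444 bits.

2.6444 bits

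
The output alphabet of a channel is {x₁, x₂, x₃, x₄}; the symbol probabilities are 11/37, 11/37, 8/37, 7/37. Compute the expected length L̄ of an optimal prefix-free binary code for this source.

Repeatedly combine the two least-probable nodes; the expected code length is the sum of the merged weights.
merge 7/37 + 8/37 → 15/37
merge 11/37 + 11/37 → 22/37
merge 15/37 + 22/37 → 1
L = 15/37 + 22/37 + 1 = 2 bits/symbol.

2 bits/symbol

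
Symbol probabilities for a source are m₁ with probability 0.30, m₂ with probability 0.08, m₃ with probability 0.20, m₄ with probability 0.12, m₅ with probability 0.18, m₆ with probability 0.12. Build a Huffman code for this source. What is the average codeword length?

2.5 bits/symbol

Repeatedly combine the two least-probable nodes; the expected code length is the sum of the merged weights.
merge 2/25 + 3/25 → 1/5
merge 3/25 + 9/50 → 3/10
merge 1/5 + 1/5 → 2/5
merge 3/10 + 3/10 → 3/5
merge 2/5 + 3/5 → 1
L = 1/5 + 3/10 + 2/5 + 3/5 + 1 = 5/2 = 2.5 bits/symbol.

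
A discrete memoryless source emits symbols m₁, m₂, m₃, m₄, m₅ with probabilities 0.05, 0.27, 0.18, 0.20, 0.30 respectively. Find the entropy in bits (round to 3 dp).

2.157 bits

H = −Σ pᵢ log₂ pᵢ.
−0.05·log₂(0.05) = 0.2161
−0.27·log₂(0.27) = 0.5100
−0.18·log₂(0.18) = 0.4453
−0.20·log₂(0.20) = 0.4644
−0.30·log₂(0.30) = 0.5211
Sum ≈ 2.1569 → 2.157 bits.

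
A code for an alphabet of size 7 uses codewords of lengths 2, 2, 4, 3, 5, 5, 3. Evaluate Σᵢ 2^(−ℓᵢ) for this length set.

0.875

With common denominator 2^5 = 32: Σ 2^(−ℓᵢ) = 8/32 + 8/32 + 2/32 + 4/32 + 1/32 + 1/32 + 4/32 = 28/32 = 0.875.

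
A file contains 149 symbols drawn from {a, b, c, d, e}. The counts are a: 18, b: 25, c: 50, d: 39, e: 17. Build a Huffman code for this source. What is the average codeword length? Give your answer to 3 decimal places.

Probabilities are the counts divided by 149.
Repeatedly combine the two least-probable nodes; the expected code length is the sum of the merged weights.
merge 17/149 + 18/149 → 35/149
merge 25/149 + 35/149 → 60/149
merge 39/149 + 50/149 → 89/149
merge 60/149 + 89/149 → 1
L = 35/149 + 60/149 + 89/149 + 1 = 333/149 ≈ 2.235 bits/symbol.

2.235 bits/symbol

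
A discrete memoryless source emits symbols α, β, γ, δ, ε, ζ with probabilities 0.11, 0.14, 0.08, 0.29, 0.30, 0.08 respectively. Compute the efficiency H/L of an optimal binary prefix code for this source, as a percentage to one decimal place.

98.3%

Entropy H = −Σ p log₂ p ≈ 2.3694 bits.
Huffman merges: 2/25+2/25→4/25; 11/100+7/50→1/4; 4/25+1/4→41/100; 29/100+3/10→59/100; 41/100+59/100→1. L = 241/100 ≈ 2.4100.
Efficiency = H/L = 2.3694/2.4100 = 98.3%.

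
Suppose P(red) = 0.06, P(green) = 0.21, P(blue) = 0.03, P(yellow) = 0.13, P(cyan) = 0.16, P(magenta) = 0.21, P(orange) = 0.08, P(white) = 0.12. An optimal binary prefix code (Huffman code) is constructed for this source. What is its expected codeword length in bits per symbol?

Repeatedly combine the two least-probable nodes; the expected code length is the sum of the merged weights.
merge 3/100 + 3/50 → 9/100
merge 2/25 + 9/100 → 17/100
merge 3/25 + 13/100 → 1/4
merge 4/25 + 17/100 → 33/100
merge 21/100 + 21/100 → 21/50
merge 1/4 + 33/100 → 29/50
merge 21/50 + 29/50 → 1
L = 9/100 + 17/100 + 1/4 + 33/100 + 21/50 + 29/50 + 1 = 71/25 = 2.84 bits/symbol.

2.84 bits/symbol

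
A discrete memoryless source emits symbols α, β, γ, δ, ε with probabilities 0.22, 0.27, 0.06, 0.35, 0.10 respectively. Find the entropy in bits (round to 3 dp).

H = −Σ pᵢ log₂ pᵢ.
−0.22·log₂(0.22) = 0.4806
−0.27·log₂(0.27) = 0.5100
−0.06·log₂(0.06) = 0.2435
−0.35·log₂(0.35) = 0.5301
−0.10·log₂(0.10) = 0.3322
Sum ≈ 2.0964 → 2.096 bits.

2.096 bits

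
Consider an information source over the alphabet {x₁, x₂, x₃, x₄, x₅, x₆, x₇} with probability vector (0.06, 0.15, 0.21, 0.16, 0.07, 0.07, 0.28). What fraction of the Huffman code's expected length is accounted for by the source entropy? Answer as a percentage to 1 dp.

98.5%

Entropy H = −Σ p log₂ p ≈ 2.6012 bits.
Huffman merges: 3/50+7/100→13/100; 7/100+13/100→1/5; 3/20+4/25→31/100; 1/5+21/100→41/100; 7/25+31/100→59/100; 41/100+59/100→1. L = 66/25 ≈ 2.6400.
Efficiency = H/L = 2.6012/2.6400 = 98.5%.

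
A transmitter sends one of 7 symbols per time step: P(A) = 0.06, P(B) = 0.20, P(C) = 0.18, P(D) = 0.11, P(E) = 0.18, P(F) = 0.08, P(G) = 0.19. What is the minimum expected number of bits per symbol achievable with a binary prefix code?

Repeatedly combine the two least-probable nodes; the expected code length is the sum of the merged weights.
merge 3/50 + 2/25 → 7/50
merge 11/100 + 7/50 → 1/4
merge 9/50 + 9/50 → 9/25
merge 19/100 + 1/5 → 39/100
merge 1/4 + 9/25 → 61/100
merge 39/100 + 61/100 → 1
L = 7/50 + 1/4 + 9/25 + 39/100 + 61/100 + 1 = 11/4 = 2.75 bits/symbol.

2.75 bits/symbol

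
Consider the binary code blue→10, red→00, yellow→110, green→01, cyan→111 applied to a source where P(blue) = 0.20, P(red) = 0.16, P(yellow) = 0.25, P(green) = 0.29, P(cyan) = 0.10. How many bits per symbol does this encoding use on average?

2.35 bits/symbol

L̄ = Σ pᵢ·ℓᵢ = 0.20·2 + 0.16·2 + 0.25·3 + 0.29·2 + 0.10·3 = 2.35 bits/symbol.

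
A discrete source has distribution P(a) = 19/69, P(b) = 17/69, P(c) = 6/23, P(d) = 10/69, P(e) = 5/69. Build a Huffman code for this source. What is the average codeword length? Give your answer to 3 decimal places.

2.217 bits/symbol

Repeatedly combine the two least-probable nodes; the expected code length is the sum of the merged weights.
merge 5/69 + 10/69 → 5/23
merge 5/23 + 17/69 → 32/69
merge 6/23 + 19/69 → 37/69
merge 32/69 + 37/69 → 1
L = 5/23 + 32/69 + 37/69 + 1 = 51/23 ≈ 2.217 bits/symbol.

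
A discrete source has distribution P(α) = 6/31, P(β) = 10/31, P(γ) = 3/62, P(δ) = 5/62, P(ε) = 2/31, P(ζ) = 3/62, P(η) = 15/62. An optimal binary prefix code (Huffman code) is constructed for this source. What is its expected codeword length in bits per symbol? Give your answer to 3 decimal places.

Repeatedly combine the two least-probable nodes; the expected code length is the sum of the merged weights.
merge 3/62 + 3/62 → 3/31
merge 2/31 + 5/62 → 9/62
merge 3/31 + 9/62 → 15/62
merge 6/31 + 15/62 → 27/62
merge 15/62 + 10/31 → 35/62
merge 27/62 + 35/62 → 1
L = 3/31 + 9/62 + 15/62 + 27/62 + 35/62 + 1 = 77/31 ≈ 2.484 bits/symbol.

2.484 bits/symbol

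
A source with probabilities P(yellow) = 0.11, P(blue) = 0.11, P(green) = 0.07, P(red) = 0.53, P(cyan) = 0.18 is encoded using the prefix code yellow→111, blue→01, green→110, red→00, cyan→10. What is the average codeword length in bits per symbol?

L̄ = Σ pᵢ·ℓᵢ = 0.11·3 + 0.11·2 + 0.07·3 + 0.53·2 + 0.18·2 = 2.18 bits/symbol.

2.18 bits/symbol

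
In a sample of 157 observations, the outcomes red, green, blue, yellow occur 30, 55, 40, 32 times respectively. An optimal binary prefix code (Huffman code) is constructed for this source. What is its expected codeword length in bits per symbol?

Probabilities are the counts divided by 157.
Repeatedly combine the two least-probable nodes; the expected code length is the sum of the merged weights.
merge 30/157 + 32/157 → 62/157
merge 40/157 + 55/157 → 95/157
merge 62/157 + 95/157 → 1
L = 62/157 + 95/157 + 1 = 2 bits/symbol.

2 bits/symbol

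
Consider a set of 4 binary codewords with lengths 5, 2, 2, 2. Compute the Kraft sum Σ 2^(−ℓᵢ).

With common denominator 2^5 = 32: Σ 2^(−ℓᵢ) = 1/32 + 8/32 + 8/32 + 8/32 = 25/32 = 0.78125.

0.78125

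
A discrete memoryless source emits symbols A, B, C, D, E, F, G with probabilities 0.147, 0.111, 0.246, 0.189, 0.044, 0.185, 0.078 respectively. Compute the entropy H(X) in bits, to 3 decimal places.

H = −Σ pᵢ log₂ pᵢ.
−0.147·log₂(0.147) = 0.4066
−0.111·log₂(0.111) = 0.3520
−0.246·log₂(0.246) = 0.4977
−0.189·log₂(0.189) = 0.4543
−0.044·log₂(0.044) = 0.1983
−0.185·log₂(0.185) = 0.4504
−0.078·log₂(0.078) = 0.2871
Sum ≈ 2.6463 → 2.646 bits.

2.646 bits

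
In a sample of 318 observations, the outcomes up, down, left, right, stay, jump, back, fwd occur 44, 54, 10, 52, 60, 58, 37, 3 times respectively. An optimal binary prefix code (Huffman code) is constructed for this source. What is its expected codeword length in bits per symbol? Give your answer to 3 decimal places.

Probabilities are the counts divided by 318.
Repeatedly combine the two least-probable nodes; the expected code length is the sum of the merged weights.
merge 1/106 + 5/159 → 13/318
merge 13/318 + 37/318 → 25/159
merge 22/159 + 25/159 → 47/159
merge 26/159 + 9/53 → 1/3
merge 29/159 + 10/53 → 59/159
merge 47/159 + 1/3 → 100/159
merge 59/159 + 100/159 → 1
L = 13/318 + 25/159 + 47/159 + 1/3 + 59/159 + 100/159 + 1 = 899/318 ≈ 2.827 bits/symbol.

2.827 bits/symbol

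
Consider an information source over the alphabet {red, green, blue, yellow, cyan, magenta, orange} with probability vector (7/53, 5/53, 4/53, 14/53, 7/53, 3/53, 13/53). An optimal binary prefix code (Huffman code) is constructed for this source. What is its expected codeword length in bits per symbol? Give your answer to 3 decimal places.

Repeatedly combine the two least-probable nodes; the expected code length is the sum of the merged weights.
merge 3/53 + 4/53 → 7/53
merge 5/53 + 7/53 → 12/53
merge 7/53 + 7/53 → 14/53
merge 12/53 + 13/53 → 25/53
merge 14/53 + 14/53 → 28/53
merge 25/53 + 28/53 → 1
L = 7/53 + 12/53 + 14/53 + 25/53 + 28/53 + 1 = 139/53 ≈ 2.623 bits/symbol.

2.623 bits/symbol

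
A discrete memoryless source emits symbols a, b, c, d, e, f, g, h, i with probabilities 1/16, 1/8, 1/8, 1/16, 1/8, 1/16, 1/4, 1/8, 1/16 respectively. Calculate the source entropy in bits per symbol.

3 bits

Each probability is a power of 1/2, so log₂(1/p) is an integer.
H = Σ p·log₂(1/p) = 1/16·4 + 1/8·3 + 1/8·3 + 1/16·4 + 1/8·3 + 1/16·4 + 1/4·2 + 1/8·3 + 1/16·4 = 3 bits.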